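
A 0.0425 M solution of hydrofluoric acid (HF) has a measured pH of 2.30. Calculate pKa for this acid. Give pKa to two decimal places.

pKa = 3.17

[H+] = 10^(-2.30) = 5.01 × 10^-3 M
At equilibrium [HA] = 0.0425 − 5.01 × 10^-3 = 3.75 × 10^-2 M
Ka = [H+][A-]/[HA] = (5.01 × 10^-3)² / 3.75 × 10^-2 = 6.69 × 10^-4
pKa = -log(6.69 × 10^-4) = 3.17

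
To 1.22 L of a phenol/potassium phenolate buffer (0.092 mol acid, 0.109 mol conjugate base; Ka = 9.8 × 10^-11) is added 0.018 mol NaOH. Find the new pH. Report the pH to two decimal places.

pH = 10.24

OH- converts C6H5OH to C6H5O-: C6H5OH → 0.074 mol, C6H5O- → 0.127 mol.
pKa = −log(9.8 × 10^-11) = 10.009
Henderson–Hasselbalch with mole ratio 0.127/0.074: pH = 10.009 + (+0.235)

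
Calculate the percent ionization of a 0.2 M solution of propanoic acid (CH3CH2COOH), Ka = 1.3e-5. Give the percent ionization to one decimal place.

CH3CH2COOH ⇌ CH3CH2COO- + H+; let x = [H+] at equilibrium.
x ≈ √(Ka·C₀) = √(1.3 × 10^-5 × 0.2) = 1.61 × 10^-3 M
Fraction ionized = 1.61 × 10^-3 / 0.2 = 0.0080 → 0.8%

0.8%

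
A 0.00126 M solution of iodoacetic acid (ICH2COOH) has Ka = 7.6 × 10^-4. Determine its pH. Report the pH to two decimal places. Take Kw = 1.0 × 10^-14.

ICH2COOH ⇌ ICH2COO- + H+
Ka = [H+]²/(0.00126 − [H+]) = 7.6 × 10^-4
Here C₀/Ka ≈ 1.66, so the small-[H+] approximation fails. Use the quadratic:
[H+] = (−Ka + √(Ka² + 4·Ka·C₀))/2 = 6.70 × 10^-4 M
pH = −log(6.70 × 10^-4) = 3.17

pH = 3.17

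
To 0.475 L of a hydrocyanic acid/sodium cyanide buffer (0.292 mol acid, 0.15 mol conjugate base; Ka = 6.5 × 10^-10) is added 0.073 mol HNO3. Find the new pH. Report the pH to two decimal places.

pH = 8.51

Added H+ converts CN- to HCN: HCN → 0.365 mol, CN- → 0.077 mol.
pKa = −log(6.5 × 10^-10) = 9.187
pH = pKa + log([A⁻]/[HA]) = 9.187 + log(0.077/0.365) = 9.187 -0.676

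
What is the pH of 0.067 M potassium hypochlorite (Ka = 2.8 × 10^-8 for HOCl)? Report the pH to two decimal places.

OCl- is the conjugate base of the weak acid HOCl.
Kb = Kw/Ka = 1.0×10^-14 / 2.8 × 10^-8 = 3.57 × 10^-7
From the ICE table, Kb = [OH-]²/(0.067 − [OH-]) = 3.57 × 10^-7.
Since Kb ≪ C₀, [OH-] ≈ √(Kb·C₀) = 1.55 × 10^-4 M.
pOH = −log(1.55 × 10^-4) = 3.81; pH = 14.00 − 3.81 = 10.19

pH = 10.19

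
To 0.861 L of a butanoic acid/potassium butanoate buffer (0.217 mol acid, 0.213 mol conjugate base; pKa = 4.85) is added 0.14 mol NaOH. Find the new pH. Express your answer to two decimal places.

OH- converts CH3(CH2)2COOH to CH3(CH2)2COO-: CH3(CH2)2COOH → 0.077 mol, CH3(CH2)2COO- → 0.353 mol.
Henderson–Hasselbalch with mole ratio 0.353/0.077: pH = 4.85 + (+0.661)

pH = 5.51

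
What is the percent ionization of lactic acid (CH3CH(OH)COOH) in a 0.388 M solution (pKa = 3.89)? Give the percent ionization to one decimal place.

CH3CH(OH)COOH ⇌ CH3CH(OH)COO- + H+; let x = [H+] at equilibrium.
Ka = 10^(−3.89) = 1.29 × 10^-4
x ≈ √(Ka·C₀) = √(1.29 × 10^-4 × 0.388) = 7.07 × 10^-3 M
% ionization = x/C₀ × 100% = 7.07 × 10^-3/0.388 × 100% = 1.8%

1.8%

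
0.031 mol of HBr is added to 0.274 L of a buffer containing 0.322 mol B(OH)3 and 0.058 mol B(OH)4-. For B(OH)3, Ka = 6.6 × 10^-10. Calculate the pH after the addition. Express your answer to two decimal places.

Added H+ converts B(OH)4- to B(OH)3: B(OH)3 → 0.353 mol, B(OH)4- → 0.027 mol.
pKa = −log(6.6 × 10^-10) = 9.180
pH = pKa + log(n_B(OH)4-/n_B(OH)3) = 9.180 + log(0.027/0.353) = 9.180 + (-1.116)

pH = 8.06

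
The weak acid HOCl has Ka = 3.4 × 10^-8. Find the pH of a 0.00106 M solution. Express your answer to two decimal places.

pH = 5.22

HOCl ⇌ OCl- + H+
From the ICE table, Ka = [H+]²/(0.00106 − [H+]) = 3.4 × 10^-8.
Since Ka ≪ C₀, [H+] ≈ √(Ka·C₀) = 6.00 × 10^-6 M.
([H+]/C₀ = 0.57% < 5%, so the approximation holds.)
pH = −log(6.00 × 10^-6) = 5.22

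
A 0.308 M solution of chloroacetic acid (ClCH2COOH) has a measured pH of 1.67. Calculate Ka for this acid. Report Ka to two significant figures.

Ka = 1.6 × 10^-3

[H+] = 10^(-1.67) = 2.14 × 10^-2 M
At equilibrium [HA] = 0.308 − 2.14 × 10^-2 = 2.87 × 10^-1 M
Ka = [H+][A-]/[HA] = (2.14 × 10^-2)² / 2.87 × 10^-1 = 1.6 × 10^-3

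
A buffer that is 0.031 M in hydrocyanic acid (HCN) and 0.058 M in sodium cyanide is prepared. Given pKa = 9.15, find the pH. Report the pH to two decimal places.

Using pH = pKa + log([base]/[acid]) with [base]/[acid] = 0.058/0.031:
pH = 9.15 + (+0.272) = 9.42

pH = 9.42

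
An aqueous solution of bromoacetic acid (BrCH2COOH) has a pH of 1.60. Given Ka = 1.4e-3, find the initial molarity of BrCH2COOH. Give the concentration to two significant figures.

C₀ = 4.8 × 10^-1 M

[H+] = 10^(-1.60) = 2.51 × 10^-2 M = x
Ka = x²/(C₀ − x) ⇒ C₀ = x + x²/Ka
C₀ = 2.51 × 10^-2 + (2.51 × 10^-2)²/(1.4 × 10^-3) = 4.75 × 10^-1 M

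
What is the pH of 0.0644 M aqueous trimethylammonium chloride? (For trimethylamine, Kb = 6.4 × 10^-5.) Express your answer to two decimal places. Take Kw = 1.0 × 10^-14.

pH = 5.50

(CH3)3NH+ is the conjugate acid of the weak base (CH3)3N.
Ka = Kw/Kb = 1.0×10^-14 / 6.4 × 10^-5 = 1.56 × 10^-10
Let x = [H+] at equilibrium. Ka = x²/(0.0644 − x).
Neglecting x in the denominator: x = √(1.56 × 10^-10 × 0.0644) = 3.17 × 10^-6 M
pH = −log(3.17 × 10^-6) = 5.50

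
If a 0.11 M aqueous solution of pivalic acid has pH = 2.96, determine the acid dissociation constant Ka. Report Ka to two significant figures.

[H+] = 10^(-2.96) = 1.10 × 10^-3 M
At equilibrium [HA] = 0.11 − 1.10 × 10^-3 = 1.09 × 10^-1 M
Ka = [H+][A-]/[HA] = (1.10 × 10^-3)² / 1.09 × 10^-1 = 1.1 × 10^-5

Ka = 1.1 × 10^-5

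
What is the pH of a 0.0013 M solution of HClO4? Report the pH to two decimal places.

HClO4 is a strong acid and dissociates completely, so [H+] = 0.0013 M.
pH = -log(0.0013) = 2.89

pH = 2.89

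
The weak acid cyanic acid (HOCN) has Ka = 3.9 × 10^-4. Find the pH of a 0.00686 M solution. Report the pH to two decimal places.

pH = 2.84

HOCN ⇌ OCN- + H+
Let x = [H+] at equilibrium. Ka = x²/(0.00686 − x).
x is not negligible relative to C₀; solve x² + 0.00039·x − 2.68e-06 = 0.
x = [−0.00039 + √(0.00039² + 1.07e-05)]/2 = 1.45 × 10^-3 M
pH = −log[H+] = −log(1.45 × 10^-3) = 2.84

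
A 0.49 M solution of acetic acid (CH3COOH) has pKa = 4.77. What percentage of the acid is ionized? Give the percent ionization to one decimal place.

CH3COOH ⇌ CH3COO- + H+; let x = [H+] at equilibrium.
Ka = 10^(−4.77) = 1.70 × 10^-5
x ≈ √(Ka·C₀) = √(1.70 × 10^-5 × 0.49) = 2.89 × 10^-3 M
% ionization = x/C₀ × 100% = 2.89 × 10^-3/0.49 × 100% = 0.6%

0.6%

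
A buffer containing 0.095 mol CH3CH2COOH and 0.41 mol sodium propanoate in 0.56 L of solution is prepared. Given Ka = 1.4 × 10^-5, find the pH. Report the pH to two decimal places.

pKa = −log(1.4 × 10^-5) = 4.854
pH = pKa + log([A⁻]/[HA]) = 4.854 + log(0.41/0.095)
pH = 4.854 + (+0.635) = 5.49

pH = 5.49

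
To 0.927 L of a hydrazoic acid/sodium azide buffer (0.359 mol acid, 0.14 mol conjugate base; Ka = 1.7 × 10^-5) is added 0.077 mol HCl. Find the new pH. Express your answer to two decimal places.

Added H+ converts N3- to HN3: HN3 → 0.436 mol, N3- → 0.063 mol.
pKa = −log(1.7 × 10^-5) = 4.770
Henderson–Hasselbalch with mole ratio 0.063/0.436: pH = 4.770 + (-0.840)

pH = 3.93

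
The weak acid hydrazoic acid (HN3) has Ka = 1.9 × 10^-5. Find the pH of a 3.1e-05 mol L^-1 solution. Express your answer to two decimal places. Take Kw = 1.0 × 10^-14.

HN3 ⇌ N3- + H+
Ka = [H+]²/(3.1e-05 − [H+]) = 1.9 × 10^-5
The 5% rule fails; solving [H+]² + Ka·[H+] − Ka·C₀ = 0 exactly:
[H+] = [−1.9e-05 + √(1.9e-05² + 2.36e-09)]/2 = 1.66 × 10^-5 M
pH = −log[H+] = −log(1.66 × 10^-5) = 4.78

pH = 4.78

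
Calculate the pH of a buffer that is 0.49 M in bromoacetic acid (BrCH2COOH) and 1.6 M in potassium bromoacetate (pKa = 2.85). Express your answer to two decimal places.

Using pH = pKa + log([base]/[acid]) with [base]/[acid] = 1.6/0.49:
pH = 2.85 + (+0.514) = 3.36

pH = 3.36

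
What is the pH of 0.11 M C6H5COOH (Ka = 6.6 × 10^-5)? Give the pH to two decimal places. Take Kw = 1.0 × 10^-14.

C6H5COOH ⇌ C6H5COO- + H+
Let x = [H+] at equilibrium. Ka = x²/(0.11 − x).
Assume x ≪ 0.11: x ≈ √(6.6 × 10^-5 × 0.11) = 2.69 × 10^-3 M
Check: 2.4% ionized — well under 5%, approximation valid.
pH = −log(2.69 × 10^-3) = 2.57

pH = 2.57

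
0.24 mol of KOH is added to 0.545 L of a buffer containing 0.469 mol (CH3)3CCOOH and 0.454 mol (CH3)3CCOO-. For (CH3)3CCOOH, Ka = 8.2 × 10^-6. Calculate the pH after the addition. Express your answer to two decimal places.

After neutralization: n((CH3)3CCOOH) = 0.229 mol, n((CH3)3CCOO-) = 0.694 mol.
pKa = −log(8.2 × 10^-6) = 5.086
pH = pKa + log(n_(CH3)3CCOO-/n_(CH3)3CCOOH) = 5.086 + log(0.694/0.229) = 5.086 + (+0.482)

pH = 5.57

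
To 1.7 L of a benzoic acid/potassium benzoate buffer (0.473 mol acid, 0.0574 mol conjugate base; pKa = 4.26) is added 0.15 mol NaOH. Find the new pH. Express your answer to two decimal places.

pH = 4.07

After neutralization: n(C6H5COOH) = 0.323 mol, n(C6H5COO-) = 0.207 mol.
pH = pKa + log([A⁻]/[HA]) = 4.26 + log(0.207/0.323) = 4.26 -0.193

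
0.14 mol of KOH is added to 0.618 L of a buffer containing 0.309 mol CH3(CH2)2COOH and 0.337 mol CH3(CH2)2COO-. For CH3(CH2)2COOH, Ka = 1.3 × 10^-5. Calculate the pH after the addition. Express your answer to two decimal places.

pH = 5.34

OH- converts CH3(CH2)2COOH to CH3(CH2)2COO-: CH3(CH2)2COOH → 0.169 mol, CH3(CH2)2COO- → 0.477 mol.
pKa = −log(1.3 × 10^-5) = 4.886
pH = pKa + log([A⁻]/[HA]) = 4.886 + log(0.477/0.169) = 4.886 +0.451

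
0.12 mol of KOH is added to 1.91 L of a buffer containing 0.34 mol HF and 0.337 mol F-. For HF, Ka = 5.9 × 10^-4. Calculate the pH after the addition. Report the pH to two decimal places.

OH- converts HF to F-: HF → 0.22 mol, F- → 0.457 mol.
pKa = −log(5.9 × 10^-4) = 3.229
Henderson–Hasselbalch with mole ratio 0.457/0.22: pH = 3.229 + (+0.317)

pH = 3.55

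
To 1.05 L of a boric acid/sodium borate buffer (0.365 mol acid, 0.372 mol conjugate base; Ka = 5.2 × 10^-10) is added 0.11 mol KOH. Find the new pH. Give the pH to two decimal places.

After neutralization: n(B(OH)3) = 0.255 mol, n(B(OH)4-) = 0.482 mol.
pKa = −log(5.2 × 10^-10) = 9.284
Henderson–Hasselbalch with mole ratio 0.482/0.255: pH = 9.284 + (+0.277)

pH = 9.56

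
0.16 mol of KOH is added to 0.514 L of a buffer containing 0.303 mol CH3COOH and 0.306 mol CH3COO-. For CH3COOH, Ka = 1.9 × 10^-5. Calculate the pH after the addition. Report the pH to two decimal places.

After neutralization: n(CH3COOH) = 0.143 mol, n(CH3COO-) = 0.466 mol.
pKa = −log(1.9 × 10^-5) = 4.721
Henderson–Hasselbalch with mole ratio 0.466/0.143: pH = 4.721 + (+0.513)

pH = 5.23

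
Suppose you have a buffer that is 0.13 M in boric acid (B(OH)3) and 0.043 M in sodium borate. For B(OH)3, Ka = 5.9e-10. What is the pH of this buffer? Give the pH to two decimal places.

pH = 8.75

pKa = −log(5.9 × 10^-10) = 9.229
Using pH = pKa + log([base]/[acid]) with [base]/[acid] = 0.043/0.13:
pH = 9.229 + (-0.480) = 8.75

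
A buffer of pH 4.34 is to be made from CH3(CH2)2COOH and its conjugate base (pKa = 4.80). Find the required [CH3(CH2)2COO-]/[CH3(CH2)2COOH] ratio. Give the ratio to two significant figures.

pH = pKa + log(r) ⇒ log(r) = 4.34 − 4.80 = -0.46
r = [CH3(CH2)2COO-]/[CH3(CH2)2COOH] = 10^(-0.46) = 0.347

ratio = 0.35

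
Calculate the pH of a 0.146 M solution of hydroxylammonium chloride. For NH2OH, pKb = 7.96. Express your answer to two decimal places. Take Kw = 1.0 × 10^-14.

pH = 3.44

NH3OH+ is the conjugate acid of the weak base NH2OH.
Kb = 10^(−7.96) = 1.10 × 10^-8
Ka = Kw/Kb = 1.0×10^-14 / 1.10 × 10^-8 = 9.09 × 10^-7
From the ICE table, Ka = [H+]²/(0.146 − [H+]) = 9.09 × 10^-7.
Since Ka ≪ C₀, [H+] ≈ √(Ka·C₀) = 3.64 × 10^-4 M.
([H+]/C₀ = 0.25% < 5%, so the approximation holds.)
pH = −log[H+] = −log(3.64 × 10^-4) = 3.44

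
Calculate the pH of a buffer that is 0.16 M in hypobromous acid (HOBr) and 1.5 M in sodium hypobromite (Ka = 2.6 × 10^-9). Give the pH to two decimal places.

pH = 9.56

pKa = −log(2.6 × 10^-9) = 8.585
pH = pKa + log([A⁻]/[HA]) = 8.585 + log(1.5/0.16)
pH = 8.585 + (+0.972) = 9.56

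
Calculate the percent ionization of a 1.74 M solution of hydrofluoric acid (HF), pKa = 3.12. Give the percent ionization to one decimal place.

2.1%

HF ⇌ F- + H+; let x = [H+] at equilibrium.
Ka = 10^(−3.12) = 7.59 × 10^-4
x ≈ √(Ka·C₀) = √(7.59 × 10^-4 × 1.74) = 3.63 × 10^-2 M
Fraction ionized = 3.63 × 10^-2 / 1.74 = 0.0209 → 2.1%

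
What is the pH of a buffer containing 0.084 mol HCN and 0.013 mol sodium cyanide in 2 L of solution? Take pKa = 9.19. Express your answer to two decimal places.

pH = 8.38

Using pH = pKa + log([base]/[acid]) with [base]/[acid] = 0.013/0.084:
pH = 9.19 + (-0.810) = 8.38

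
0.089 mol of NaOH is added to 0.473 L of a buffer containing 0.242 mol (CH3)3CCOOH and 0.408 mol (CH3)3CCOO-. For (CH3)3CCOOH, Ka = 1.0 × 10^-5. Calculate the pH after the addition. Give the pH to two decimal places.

pH = 5.51

OH- converts (CH3)3CCOOH to (CH3)3CCOO-: (CH3)3CCOOH → 0.153 mol, (CH3)3CCOO- → 0.497 mol.
pKa = −log(1.0 × 10^-5) = 5.000
pH = pKa + log(n_(CH3)3CCOO-/n_(CH3)3CCOOH) = 5.000 + log(0.497/0.153) = 5.000 + (+0.512)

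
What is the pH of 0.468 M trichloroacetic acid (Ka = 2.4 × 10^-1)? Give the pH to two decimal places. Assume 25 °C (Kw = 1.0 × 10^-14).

pH = 0.63

Cl3CCOOH ⇌ Cl3CCOO- + H+
Ka = [H+]²/(0.468 − [H+]) = 2.4 × 10^-1
Here C₀/Ka ≈ 1.95, so the small-[H+] approximation fails. Use the quadratic:
[H+] = [−0.24 + √(0.24² + 0.449)]/2 = 2.36 × 10^-1 M
pH = −log(2.36 × 10^-1) = 0.63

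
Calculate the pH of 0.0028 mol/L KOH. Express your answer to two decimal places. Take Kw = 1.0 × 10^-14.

pH = 11.45

KOH is a strong base; [OH-] = 0.0028 M.
pOH = -log(0.0028) = 2.55
pH = 14.00 - 2.55 = 11.45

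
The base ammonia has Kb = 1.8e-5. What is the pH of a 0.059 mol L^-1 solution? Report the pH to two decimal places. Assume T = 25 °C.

pH = 11.01

NH3 + H2O ⇌ NH4+ + OH-
From the ICE table, Kb = x²/(0.059 − x) = 1.8 × 10^-5.
Since Kb ≪ C₀, x ≈ √(Kb·C₀) = 1.03 × 10^-3 M.
pOH = −log(1.03 × 10^-3) = 2.99; pH = 14.00 − 2.99 = 11.01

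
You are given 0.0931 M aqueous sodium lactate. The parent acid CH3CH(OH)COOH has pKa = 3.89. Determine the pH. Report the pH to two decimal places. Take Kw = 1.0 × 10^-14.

CH3CH(OH)COO- is the conjugate base of the weak acid CH3CH(OH)COOH.
Ka = 10^(−3.89) = 1.29 × 10^-4
Kb = Kw/Ka = 1.0×10^-14 / 1.29 × 10^-4 = 7.75 × 10^-11
Let x = [OH-] at equilibrium. Kb = x²/(0.0931 − x).
Assume x ≪ 0.0931: x ≈ √(7.75 × 10^-11 × 0.0931) = 2.69 × 10^-6 M
pOH = 5.57, so pH = 14.00 − pOH = 8.43

pH = 8.43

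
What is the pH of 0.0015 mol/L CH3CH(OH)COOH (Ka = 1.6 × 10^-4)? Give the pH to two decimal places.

CH3CH(OH)COOH ⇌ CH3CH(OH)COO- + H+
Let x = [H+] at equilibrium. Ka = x²/(0.0015 − x).
The 5% rule fails; solving x² + Ka·x − Ka·C₀ = 0 exactly:
x = (−Ka + √(Ka² + 4·Ka·C₀))/2 = 4.16 × 10^-4 M
pH = −log[H+] = −log(4.16 × 10^-4) = 3.38

pH = 3.38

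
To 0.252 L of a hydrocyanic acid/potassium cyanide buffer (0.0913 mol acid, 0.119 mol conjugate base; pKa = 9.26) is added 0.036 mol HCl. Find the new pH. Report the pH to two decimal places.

pH = 9.07

Added H+ converts CN- to HCN: HCN → 0.127 mol, CN- → 0.083 mol.
pH = pKa + log(n_CN-/n_HCN) = 9.26 + log(0.083/0.127) = 9.26 + (-0.185)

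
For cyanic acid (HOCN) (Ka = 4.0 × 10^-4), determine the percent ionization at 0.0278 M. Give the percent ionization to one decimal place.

11.3%

HOCN ⇌ OCN- + H+; let x = [H+] at equilibrium.
Ka = x²/(C₀ − x); solving the quadratic gives x = 3.14 × 10^-3 M.
Fraction ionized = 3.14 × 10^-3 / 0.0278 = 0.1129 → 11.3%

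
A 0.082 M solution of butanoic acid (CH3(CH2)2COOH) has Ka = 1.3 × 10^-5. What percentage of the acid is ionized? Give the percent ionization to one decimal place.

1.3%

CH3(CH2)2COOH ⇌ CH3(CH2)2COO- + H+; let x = [H+] at equilibrium.
x ≈ √(Ka·C₀) = √(1.3 × 10^-5 × 0.082) = 1.03 × 10^-3 M
Fraction ionized = 1.03 × 10^-3 / 0.082 = 0.0126 → 1.3%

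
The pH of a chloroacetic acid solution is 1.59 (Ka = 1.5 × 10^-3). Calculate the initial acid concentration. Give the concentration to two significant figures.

C₀ = 4.7 × 10^-1 M

[H+] = 10^(-1.59) = 2.57 × 10^-2 M = x
Ka = x²/(C₀ − x) ⇒ C₀ = x + x²/Ka
C₀ = 2.57 × 10^-2 + (2.57 × 10^-2)²/(1.5 × 10^-3) = 4.66 × 10^-1 M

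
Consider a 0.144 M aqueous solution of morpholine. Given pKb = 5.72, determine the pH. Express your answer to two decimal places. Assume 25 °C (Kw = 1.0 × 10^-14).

pH = 10.72

C4H8ONH + H2O ⇌ C4H8ONH2+ + OH-
Kb = 10^(−5.72) = 1.91 × 10^-6
Kb = x²/(0.144 − x) = 1.91 × 10^-6
Since Kb ≪ C₀, x ≈ √(Kb·C₀) = 5.24 × 10^-4 M.
Check: 0.36% ionized — well under 5%, approximation valid.
pOH = 3.28, so pH = 14.00 − pOH = 10.72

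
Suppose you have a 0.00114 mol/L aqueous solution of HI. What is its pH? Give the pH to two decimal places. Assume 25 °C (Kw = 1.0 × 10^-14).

HI is a strong acid and dissociates completely, so [H+] = 0.00114 M.
pH = -log(0.00114) = 2.94

pH = 2.94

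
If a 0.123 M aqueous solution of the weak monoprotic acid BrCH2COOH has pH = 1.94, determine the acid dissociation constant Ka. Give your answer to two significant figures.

[H+] = 10^(-1.94) = 1.15 × 10^-2 M
At equilibrium [HA] = 0.123 − 1.15 × 10^-2 = 1.12 × 10^-1 M
Ka = [H+][A-]/[HA] = (1.15 × 10^-2)² / 1.12 × 10^-1 = 1.2 × 10^-3

Ka = 1.2 × 10^-3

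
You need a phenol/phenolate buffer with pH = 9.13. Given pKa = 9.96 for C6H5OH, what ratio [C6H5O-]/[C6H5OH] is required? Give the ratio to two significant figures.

ratio = 0.15

pH = pKa + log(r) ⇒ log(r) = 9.13 − 9.96 = -0.83
r = [C6H5O-]/[C6H5OH] = 10^(-0.83) = 0.148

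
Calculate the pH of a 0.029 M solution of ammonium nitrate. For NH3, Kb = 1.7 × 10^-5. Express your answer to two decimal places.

NH4+ is the conjugate acid of the weak base NH3.
Ka = Kw/Kb = 1.0×10^-14 / 1.7 × 10^-5 = 5.88 × 10^-10
Ka = [H+]²/(0.029 − [H+]) = 5.88 × 10^-10
Assume [H+] ≪ 0.029: [H+] ≈ √(5.88 × 10^-10 × 0.029) = 4.13 × 10^-6 M
([H+]/C₀ = 0.014% < 5%, so the approximation holds.)
pH = −log[H+] = −log(4.13 × 10^-6) = 5.38

pH = 5.38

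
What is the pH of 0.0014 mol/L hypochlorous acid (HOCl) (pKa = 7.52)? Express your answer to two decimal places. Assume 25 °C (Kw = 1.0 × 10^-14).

pH = 5.19

HOCl ⇌ OCl- + H+
Ka = 10^(−7.52) = 3.02 × 10^-8
Let x = [H+] at equilibrium. Ka = x²/(0.0014 − x).
Since Ka ≪ C₀, x ≈ √(Ka·C₀) = 6.50 × 10^-6 M.
pH = −log(6.50 × 10^-6) = 5.19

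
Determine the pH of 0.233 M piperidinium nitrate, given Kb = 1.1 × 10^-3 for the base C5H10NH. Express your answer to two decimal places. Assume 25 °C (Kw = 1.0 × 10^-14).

C5H10NH2+ is the conjugate acid of the weak base C5H10NH.
Ka = Kw/Kb = 1.0×10^-14 / 1.1 × 10^-3 = 9.09 × 10^-12
Let x = [H+] at equilibrium. Ka = x²/(0.233 − x).
Neglecting x in the denominator: x = √(9.09 × 10^-12 × 0.233) = 1.46 × 10^-6 M
pH = −log(1.46 × 10^-6) = 5.84

pH = 5.84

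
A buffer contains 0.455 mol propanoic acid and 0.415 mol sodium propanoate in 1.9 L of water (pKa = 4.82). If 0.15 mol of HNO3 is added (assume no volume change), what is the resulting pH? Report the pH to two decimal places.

Added H+ converts CH3CH2COO- to CH3CH2COOH: CH3CH2COOH → 0.605 mol, CH3CH2COO- → 0.265 mol.
pH = pKa + log(n_CH3CH2COO-/n_CH3CH2COOH) = 4.82 + log(0.265/0.605) = 4.82 + (-0.359)

pH = 4.46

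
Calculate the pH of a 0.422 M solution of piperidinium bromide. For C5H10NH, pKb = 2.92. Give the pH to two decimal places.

C5H10NH2+ is the conjugate acid of the weak base C5H10NH.
Kb = 10^(−2.92) = 1.20 × 10^-3
Ka = Kw/Kb = 1.0×10^-14 / 1.20 × 10^-3 = 8.33 × 10^-12
From the ICE table, Ka = x²/(0.422 − x) = 8.33 × 10^-12.
Neglecting x in the denominator: x = √(8.33 × 10^-12 × 0.422) = 1.87 × 10^-6 M
Check: 0.00044% ionized — well under 5%, approximation valid.
pH = −log(1.87 × 10^-6) = 5.73

pH = 5.73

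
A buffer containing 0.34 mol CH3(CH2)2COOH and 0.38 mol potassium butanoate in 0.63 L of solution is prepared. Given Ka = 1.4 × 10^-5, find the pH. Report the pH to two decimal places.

pH = 4.90

pKa = −log(1.4 × 10^-5) = 4.854
Using pH = pKa + log([base]/[acid]) with [base]/[acid] = 0.38/0.34:
pH = 4.854 + (+0.048) = 4.90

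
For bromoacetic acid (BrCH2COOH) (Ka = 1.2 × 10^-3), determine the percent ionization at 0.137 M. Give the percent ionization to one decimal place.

8.9%

BrCH2COOH ⇌ BrCH2COO- + H+; let x = [H+] at equilibrium.
Ka = x²/(C₀ − x); solving the quadratic gives x = 1.22 × 10^-2 M.
Fraction ionized = 1.22 × 10^-2 / 0.137 = 0.0891 → 8.9%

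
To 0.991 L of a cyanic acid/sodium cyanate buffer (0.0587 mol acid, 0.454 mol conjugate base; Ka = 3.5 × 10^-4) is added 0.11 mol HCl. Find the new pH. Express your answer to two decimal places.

pH = 3.77

Added H+ converts OCN- to HOCN: HOCN → 0.169 mol, OCN- → 0.344 mol.
pKa = −log(3.5 × 10^-4) = 3.456
pH = pKa + log([A⁻]/[HA]) = 3.456 + log(0.344/0.169) = 3.456 +0.309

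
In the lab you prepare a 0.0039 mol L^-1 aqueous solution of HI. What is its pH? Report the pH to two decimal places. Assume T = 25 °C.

pH = 2.41

HI is a strong acid and dissociates completely, so [H+] = 0.0039 M.
pH = -log(0.0039) = 2.41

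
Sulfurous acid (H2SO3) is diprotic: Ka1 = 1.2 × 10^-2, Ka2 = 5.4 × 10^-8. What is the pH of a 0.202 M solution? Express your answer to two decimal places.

Since Ka1 ≫ Ka2, the first ionization dominates [H+].
Ka1 = x²/(0.202 − x) = 1.2 × 10^-2
Solving the quadratic: x = (−Ka1 + √(Ka1² + 4·Ka1·C₀))/2 = 4.36 × 10^-2 M
pH = −log(4.36 × 10^-2) = 1.36

pH = 1.36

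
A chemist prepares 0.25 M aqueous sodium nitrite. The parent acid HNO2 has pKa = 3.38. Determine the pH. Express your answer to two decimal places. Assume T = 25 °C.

NO2- is the conjugate base of the weak acid HNO2.
Ka = 10^(−3.38) = 4.17 × 10^-4
Kb = Kw/Ka = 1.0×10^-14 / 4.17 × 10^-4 = 2.40 × 10^-11
From the ICE table, Kb = x²/(0.25 − x) = 2.40 × 10^-11.
Since Kb ≪ C₀, x ≈ √(Kb·C₀) = 2.45 × 10^-6 M.
pOH = −log(2.45 × 10^-6) = 5.61; pH = 14.00 − 5.61 = 8.39

pH = 8.39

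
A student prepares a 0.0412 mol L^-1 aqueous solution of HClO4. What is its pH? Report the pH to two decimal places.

pH = 1.39

HClO4 is a strong acid and dissociates completely, so [H+] = 0.0412 M.
pH = -log(0.0412) = 1.39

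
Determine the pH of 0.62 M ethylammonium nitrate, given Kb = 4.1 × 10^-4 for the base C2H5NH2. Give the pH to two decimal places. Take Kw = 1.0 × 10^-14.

pH = 5.41

C2H5NH3+ is the conjugate acid of the weak base C2H5NH2.
Ka = Kw/Kb = 1.0×10^-14 / 4.1 × 10^-4 = 2.44 × 10^-11
Ka = [H+]²/(0.62 − [H+]) = 2.44 × 10^-11
Assume [H+] ≪ 0.62: [H+] ≈ √(2.44 × 10^-11 × 0.62) = 3.89 × 10^-6 M
pH = −log(3.89 × 10^-6) = 5.41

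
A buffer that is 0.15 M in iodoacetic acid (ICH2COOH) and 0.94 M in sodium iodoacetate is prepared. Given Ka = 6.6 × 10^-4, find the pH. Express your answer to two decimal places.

pKa = −log(6.6 × 10^-4) = 3.180
pH = pKa + log([A⁻]/[HA]) = 3.180 + log(0.94/0.15)
pH = 3.180 + (+0.797) = 3.98

pH = 3.98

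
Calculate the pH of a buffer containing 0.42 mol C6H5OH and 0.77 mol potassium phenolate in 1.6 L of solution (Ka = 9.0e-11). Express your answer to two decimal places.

pKa = −log(9.0 × 10^-11) = 10.046
Using pH = pKa + log([base]/[acid]) with [base]/[acid] = 0.77/0.42:
pH = 10.046 + (+0.263) = 10.31

pH = 10.31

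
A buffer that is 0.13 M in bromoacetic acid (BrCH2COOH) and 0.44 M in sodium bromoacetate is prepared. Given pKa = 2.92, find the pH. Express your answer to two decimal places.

pH = 3.45

Henderson–Hasselbalch: pH = pKa + log([BrCH2COO-]/[BrCH2COOH]) = 2.92 + log(0.44/0.13)
pH = 2.92 + (+0.530) = 3.45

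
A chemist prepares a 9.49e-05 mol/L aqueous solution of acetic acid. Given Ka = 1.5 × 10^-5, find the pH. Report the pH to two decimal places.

pH = 4.51

CH3COOH ⇌ CH3COO- + H+
From the ICE table, Ka = x²/(9.49e-05 − x) = 1.5 × 10^-5.
The 5% rule fails; solving x² + Ka·x − Ka·C₀ = 0 exactly:
x = (−Ka + √(Ka² + 4·Ka·C₀))/2 = 3.10 × 10^-5 M
pH = −log(3.10 × 10^-5) = 4.51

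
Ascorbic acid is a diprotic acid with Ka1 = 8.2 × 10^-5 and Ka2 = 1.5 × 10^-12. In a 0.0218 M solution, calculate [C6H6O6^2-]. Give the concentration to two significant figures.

First ionization gives [H+] ≈ [HC6H6O6-] = 1.30 × 10^-3 M.
Second step: Ka2 = [H+][C6H6O6^2-]/[HC6H6O6-] ≈ [C6H6O6^2-] (since [H+] ≈ [HC6H6O6-]).
So [C6H6O6^2-] ≈ Ka2.

1.5 × 10^-12 M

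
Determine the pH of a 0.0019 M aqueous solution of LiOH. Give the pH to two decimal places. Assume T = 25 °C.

pH = 11.28

LiOH is a strong base; [OH-] = 0.0019 M.
pOH = -log(0.0019) = 2.72
pH = 14.00 - 2.72 = 11.28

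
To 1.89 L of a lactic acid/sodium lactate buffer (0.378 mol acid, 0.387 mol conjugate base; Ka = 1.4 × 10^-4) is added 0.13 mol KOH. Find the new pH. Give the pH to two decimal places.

After neutralization: n(CH3CH(OH)COOH) = 0.248 mol, n(CH3CH(OH)COO-) = 0.517 mol.
pKa = −log(1.4 × 10^-4) = 3.854
pH = pKa + log([A⁻]/[HA]) = 3.854 + log(0.517/0.248) = 3.854 +0.319

pH = 4.17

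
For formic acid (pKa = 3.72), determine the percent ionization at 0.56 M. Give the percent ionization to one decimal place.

HCOOH ⇌ HCOO- + H+; let x = [H+] at equilibrium.
Ka = 10^(−3.72) = 1.91 × 10^-4
x ≈ √(Ka·C₀) = √(1.91 × 10^-4 × 0.56) = 1.03 × 10^-2 M
Fraction ionized = 1.03 × 10^-2 / 0.56 = 0.0184 → 1.8%

1.8%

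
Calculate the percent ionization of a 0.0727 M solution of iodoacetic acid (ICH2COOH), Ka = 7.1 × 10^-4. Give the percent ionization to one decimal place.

ICH2COOH ⇌ ICH2COO- + H+; let x = [H+] at equilibrium.
Ka = x²/(C₀ − x); solving the quadratic gives x = 6.84 × 10^-3 M.
% ionization = x/C₀ × 100% = 6.84 × 10^-3/0.0727 × 100% = 9.4%

9.4%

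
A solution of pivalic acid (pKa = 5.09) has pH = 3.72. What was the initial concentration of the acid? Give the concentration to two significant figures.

C₀ = 4.7 × 10^-3 M

[H+] = 10^(-3.72) = 1.91 × 10^-4 M = x
Ka = 10^(−5.09) = 8.13 × 10^-6
Ka = x²/(C₀ − x) ⇒ C₀ = x + x²/Ka
C₀ = 1.91 × 10^-4 + (1.91 × 10^-4)²/(8.13 × 10^-6) = 4.68 × 10^-3 M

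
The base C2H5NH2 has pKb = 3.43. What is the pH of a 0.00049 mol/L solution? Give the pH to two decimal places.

C2H5NH2 + H2O ⇌ C2H5NH3+ + OH-
Kb = 10^(−3.43) = 3.72 × 10^-4
From the ICE table, Kb = x²/(0.00049 − x) = 3.72 × 10^-4.
The 5% rule fails; solving x² + Kb·x − Kb·C₀ = 0 exactly:
x = [−0.000372 + √(0.000372² + 7.29e-07)]/2 = 2.80 × 10^-4 M
pOH = 3.55, so pH = 14.00 − pOH = 10.45

pH = 10.45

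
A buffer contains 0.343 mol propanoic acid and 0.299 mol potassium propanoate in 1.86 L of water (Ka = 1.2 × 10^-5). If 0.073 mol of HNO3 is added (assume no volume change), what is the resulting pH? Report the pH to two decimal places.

After neutralization: n(CH3CH2COOH) = 0.416 mol, n(CH3CH2COO-) = 0.226 mol.
pKa = −log(1.2 × 10^-5) = 4.921
pH = pKa + log([A⁻]/[HA]) = 4.921 + log(0.226/0.416) = 4.921 -0.265

pH = 4.66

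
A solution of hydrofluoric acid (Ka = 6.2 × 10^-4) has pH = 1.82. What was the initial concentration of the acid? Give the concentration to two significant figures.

[H+] = 10^(-1.82) = 1.51 × 10^-2 M = x
Ka = x²/(C₀ − x) ⇒ C₀ = x + x²/Ka
C₀ = 1.51 × 10^-2 + (1.51 × 10^-2)²/(6.2 × 10^-4) = 3.83 × 10^-1 M

C₀ = 3.8 × 10^-1 M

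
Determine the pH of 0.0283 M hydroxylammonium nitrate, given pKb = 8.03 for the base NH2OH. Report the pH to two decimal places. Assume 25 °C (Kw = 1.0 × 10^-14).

NH3OH+ is the conjugate acid of the weak base NH2OH.
Kb = 10^(−8.03) = 9.33 × 10^-9
Ka = Kw/Kb = 1.0×10^-14 / 9.33 × 10^-9 = 1.07 × 10^-6
From the ICE table, Ka = [H+]²/(0.0283 − [H+]) = 1.07 × 10^-6.
Neglecting [H+] in the denominator: [H+] = √(1.07 × 10^-6 × 0.0283) = 1.74 × 10^-4 M
pH = −log[H+] = −log(1.74 × 10^-4) = 3.76

pH = 3.76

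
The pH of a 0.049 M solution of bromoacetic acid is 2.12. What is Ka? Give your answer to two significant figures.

[H+] = 10^(-2.12) = 7.59 × 10^-3 M
At equilibrium [HA] = 0.049 − 7.59 × 10^-3 = 4.14 × 10^-2 M
Ka = [H+][A-]/[HA] = (7.59 × 10^-3)² / 4.14 × 10^-2 = 1.4 × 10^-3

Ka = 1.4 × 10^-3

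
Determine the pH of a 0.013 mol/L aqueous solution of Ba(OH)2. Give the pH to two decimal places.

pH = 12.41

Ba(OH)2 is a strong base (each formula unit releases 2 OH-); [OH-] = 0.026 M.
pOH = -log(0.026) = 1.59
pH = 14.00 - 1.59 = 12.41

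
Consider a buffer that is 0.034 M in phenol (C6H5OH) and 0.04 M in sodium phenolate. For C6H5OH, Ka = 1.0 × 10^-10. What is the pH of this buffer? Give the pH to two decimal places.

pKa = −log(1.0 × 10^-10) = 10.000
Using pH = pKa + log([base]/[acid]) with [base]/[acid] = 0.04/0.034:
pH = 10.000 + (+0.071) = 10.07

pH = 10.07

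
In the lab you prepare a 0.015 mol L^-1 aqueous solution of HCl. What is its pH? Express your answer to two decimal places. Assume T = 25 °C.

HCl is a strong acid and dissociates completely, so [H+] = 0.015 M.
pH = -log(0.015) = 1.82

pH = 1.82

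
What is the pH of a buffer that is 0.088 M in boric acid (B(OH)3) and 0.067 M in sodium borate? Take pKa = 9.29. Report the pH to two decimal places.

pH = pKa + log([A⁻]/[HA]) = 9.29 + log(0.067/0.088)
pH = 9.29 + (-0.118) = 9.17

pH = 9.17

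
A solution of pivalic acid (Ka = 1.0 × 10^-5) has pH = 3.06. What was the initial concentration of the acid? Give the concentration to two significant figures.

C₀ = 7.7 × 10^-2 M

[H+] = 10^(-3.06) = 8.71 × 10^-4 M = x
Ka = x²/(C₀ − x) ⇒ C₀ = x + x²/Ka
C₀ = 8.71 × 10^-4 + (8.71 × 10^-4)²/(1.0 × 10^-5) = 7.67 × 10^-2 M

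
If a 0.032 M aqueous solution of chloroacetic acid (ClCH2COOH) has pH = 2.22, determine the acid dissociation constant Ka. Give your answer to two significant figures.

[H+] = 10^(-2.22) = 6.03 × 10^-3 M
At equilibrium [HA] = 0.032 − 6.03 × 10^-3 = 2.60 × 10^-2 M
Ka = [H+][A-]/[HA] = (6.03 × 10^-3)² / 2.60 × 10^-2 = 1.4 × 10^-3

Ka = 1.4 × 10^-3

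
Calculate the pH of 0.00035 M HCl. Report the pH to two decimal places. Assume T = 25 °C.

pH = 3.46

HCl is a strong acid and dissociates completely, so [H+] = 0.00035 M.
pH = -log(0.00035) = 3.46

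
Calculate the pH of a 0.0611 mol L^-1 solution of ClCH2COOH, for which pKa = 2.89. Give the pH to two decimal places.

pH = 2.08

ClCH2COOH ⇌ ClCH2COO- + H+
Ka = 10^(−2.89) = 1.29 × 10^-3
Ka = x²/(0.0611 − x) = 1.29 × 10^-3
x is not negligible relative to C₀; solve x² + 0.00129·x − 7.88e-05 = 0.
x = [−0.00129 + √(0.00129² + 0.000315)]/2 = 8.26 × 10^-3 M
pH = −log[H+] = −log(8.26 × 10^-3) = 2.08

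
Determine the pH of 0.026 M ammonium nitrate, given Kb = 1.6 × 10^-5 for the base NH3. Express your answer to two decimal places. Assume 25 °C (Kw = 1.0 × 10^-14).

NH4+ is the conjugate acid of the weak base NH3.
Ka = Kw/Kb = 1.0×10^-14 / 1.6 × 10^-5 = 6.25 × 10^-10
From the ICE table, Ka = [H+]²/(0.026 − [H+]) = 6.25 × 10^-10.
Since Ka ≪ C₀, [H+] ≈ √(Ka·C₀) = 4.03 × 10^-6 M.
([H+]/C₀ = 0.016% < 5%, so the approximation holds.)
pH = −log(4.03 × 10^-6) = 5.39

pH = 5.39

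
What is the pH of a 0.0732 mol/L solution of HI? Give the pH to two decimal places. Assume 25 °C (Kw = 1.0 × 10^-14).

pH = 1.14

HI is a strong acid and dissociates completely, so [H+] = 0.0732 M.
pH = -log(0.0732) = 1.14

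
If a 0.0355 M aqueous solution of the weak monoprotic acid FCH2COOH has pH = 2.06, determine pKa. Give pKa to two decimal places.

pKa = 2.55

[H+] = 10^(-2.06) = 8.71 × 10^-3 M
At equilibrium [HA] = 0.0355 − 8.71 × 10^-3 = 2.68 × 10^-2 M
Ka = [H+][A-]/[HA] = (8.71 × 10^-3)² / 2.68 × 10^-2 = 2.83 × 10^-3
pKa = -log(2.83 × 10^-3) = 2.55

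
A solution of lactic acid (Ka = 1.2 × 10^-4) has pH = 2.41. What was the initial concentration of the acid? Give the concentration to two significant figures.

C₀ = 1.3 × 10^-1 M

[H+] = 10^(-2.41) = 3.89 × 10^-3 M = x
Ka = x²/(C₀ − x) ⇒ C₀ = x + x²/Ka
C₀ = 3.89 × 10^-3 + (3.89 × 10^-3)²/(1.2 × 10^-4) = 1.30 × 10^-1 M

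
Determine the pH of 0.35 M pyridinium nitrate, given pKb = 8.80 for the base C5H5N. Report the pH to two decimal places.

C5H5NH+ is the conjugate acid of the weak base C5H5N.
Kb = 10^(−8.80) = 1.58 × 10^-9
Ka = Kw/Kb = 1.0×10^-14 / 1.58 × 10^-9 = 6.33 × 10^-6
Let x = [H+] at equilibrium. Ka = x²/(0.35 − x).
Since Ka ≪ C₀, x ≈ √(Ka·C₀) = 1.49 × 10^-3 M.
(x/C₀ = 0.43% < 5%, so the approximation holds.)
pH = −log[H+] = −log(1.49 × 10^-3) = 2.83

pH = 2.83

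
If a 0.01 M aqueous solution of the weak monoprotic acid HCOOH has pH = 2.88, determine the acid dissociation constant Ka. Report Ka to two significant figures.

Ka = 2.0 × 10^-4

[H+] = 10^(-2.88) = 1.32 × 10^-3 M
At equilibrium [HA] = 0.01 − 1.32 × 10^-3 = 8.68 × 10^-3 M
Ka = [H+][A-]/[HA] = (1.32 × 10^-3)² / 8.68 × 10^-3 = 2.0 × 10^-4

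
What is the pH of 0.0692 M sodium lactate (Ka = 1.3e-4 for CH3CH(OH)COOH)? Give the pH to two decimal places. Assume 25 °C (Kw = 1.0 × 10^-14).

CH3CH(OH)COO- is the conjugate base of the weak acid CH3CH(OH)COOH.
Kb = Kw/Ka = 1.0×10^-14 / 1.3 × 10^-4 = 7.69 × 10^-11
From the ICE table, Kb = [OH-]²/(0.0692 − [OH-]) = 7.69 × 10^-11.
Neglecting [OH-] in the denominator: [OH-] = √(7.69 × 10^-11 × 0.0692) = 2.31 × 10^-6 M
([OH-]/C₀ = 0.0033% < 5%, so the approximation holds.)
pOH = 5.64, so pH = 14.00 − pOH = 8.36

pH = 8.36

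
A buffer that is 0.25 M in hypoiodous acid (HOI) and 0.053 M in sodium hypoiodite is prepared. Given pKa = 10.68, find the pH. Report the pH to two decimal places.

Henderson–Hasselbalch: pH = pKa + log([OI-]/[HOI]) = 10.68 + log(0.053/0.25)
pH = 10.68 + (-0.674) = 10.01

pH = 10.01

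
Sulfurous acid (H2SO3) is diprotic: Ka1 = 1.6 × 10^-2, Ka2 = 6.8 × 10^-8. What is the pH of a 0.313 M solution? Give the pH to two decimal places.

pH = 1.20

Ka1 ≫ Ka2, so treat the first dissociation as the only significant source of H+.
Ka1 = x²/(0.313 − x) = 1.6 × 10^-2
Solving the quadratic: x = (−Ka1 + √(Ka1² + 4·Ka1·C₀))/2 = 6.32 × 10^-2 M
pH = −log(6.32 × 10^-2) = 1.20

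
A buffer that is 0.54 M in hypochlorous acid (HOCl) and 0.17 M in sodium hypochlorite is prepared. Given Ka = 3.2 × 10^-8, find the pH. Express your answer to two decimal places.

pH = 6.99

pKa = −log(3.2 × 10^-8) = 7.495
pH = pKa + log([A⁻]/[HA]) = 7.495 + log(0.17/0.54)
pH = 7.495 + (-0.502) = 6.99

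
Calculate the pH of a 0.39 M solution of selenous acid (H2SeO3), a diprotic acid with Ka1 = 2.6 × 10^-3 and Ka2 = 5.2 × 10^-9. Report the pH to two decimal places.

Since Ka1 ≫ Ka2, the first ionization dominates [H+].
Ka1 = x²/(0.39 − x) = 2.6 × 10^-3
Solving the quadratic: x = (−Ka1 + √(Ka1² + 4·Ka1·C₀))/2 = 3.06 × 10^-2 M
pH = −log(3.06 × 10^-2) = 1.51

pH = 1.51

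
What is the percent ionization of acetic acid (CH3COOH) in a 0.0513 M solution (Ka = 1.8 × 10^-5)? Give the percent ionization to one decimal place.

CH3COOH ⇌ CH3COO- + H+; let x = [H+] at equilibrium.
x ≈ √(Ka·C₀) = √(1.8 × 10^-5 × 0.0513) = 9.61 × 10^-4 M
Fraction ionized = 9.61 × 10^-4 / 0.0513 = 0.0187 → 1.9%

1.9%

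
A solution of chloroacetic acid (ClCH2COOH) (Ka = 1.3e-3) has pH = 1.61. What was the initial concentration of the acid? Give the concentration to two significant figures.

[H+] = 10^(-1.61) = 2.45 × 10^-2 M = x
Ka = x²/(C₀ − x) ⇒ C₀ = x + x²/Ka
C₀ = 2.45 × 10^-2 + (2.45 × 10^-2)²/(1.3 × 10^-3) = 4.86 × 10^-1 M

C₀ = 4.9 × 10^-1 M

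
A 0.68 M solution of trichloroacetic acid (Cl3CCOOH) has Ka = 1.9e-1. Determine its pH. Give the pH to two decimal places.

Cl3CCOOH ⇌ Cl3CCOO- + H+
Ka = [H+]²/(0.68 − [H+]) = 1.9 × 10^-1
Here C₀/Ka ≈ 3.58, so the small-[H+] approximation fails. Use the quadratic:
[H+] = [−0.19 + √(0.19² + 0.517)]/2 = 2.77 × 10^-1 M
pH = −log[H+] = −log(2.77 × 10^-1) = 0.56

pH = 0.56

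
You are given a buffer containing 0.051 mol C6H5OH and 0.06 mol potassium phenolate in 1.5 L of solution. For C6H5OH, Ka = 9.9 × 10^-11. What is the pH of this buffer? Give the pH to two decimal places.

pH = 10.07

pKa = −log(9.9 × 10^-11) = 10.004
pH = pKa + log([A⁻]/[HA]) = 10.004 + log(0.06/0.051)
pH = 10.004 + (+0.071) = 10.07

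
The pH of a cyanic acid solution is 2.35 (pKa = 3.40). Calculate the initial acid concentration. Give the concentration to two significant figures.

[H+] = 10^(-2.35) = 4.47 × 10^-3 M = x
Ka = 10^(−3.40) = 3.98 × 10^-4
Ka = x²/(C₀ − x) ⇒ C₀ = x + x²/Ka
C₀ = 4.47 × 10^-3 + (4.47 × 10^-3)²/(3.98 × 10^-4) = 5.47 × 10^-2 M

C₀ = 5.5 × 10^-2 M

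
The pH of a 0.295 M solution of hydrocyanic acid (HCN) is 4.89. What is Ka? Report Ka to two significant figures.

[H+] = 10^(-4.89) = 1.29 × 10^-5 M
At equilibrium [HA] = 0.295 − 1.29 × 10^-5 = 2.95 × 10^-1 M
Ka = [H+][A-]/[HA] = (1.29 × 10^-5)² / 2.95 × 10^-1 = 5.6 × 10^-10

Ka = 5.6 × 10^-10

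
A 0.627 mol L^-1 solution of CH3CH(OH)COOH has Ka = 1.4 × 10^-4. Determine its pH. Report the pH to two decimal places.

pH = 2.03

CH3CH(OH)COOH ⇌ CH3CH(OH)COO- + H+
From the ICE table, Ka = [H+]²/(0.627 − [H+]) = 1.4 × 10^-4.
Neglecting [H+] in the denominator: [H+] = √(1.4 × 10^-4 × 0.627) = 9.37 × 10^-3 M
([H+]/C₀ = 1.5% < 5%, so the approximation holds.)
pH = −log[H+] = −log(9.37 × 10^-3) = 2.03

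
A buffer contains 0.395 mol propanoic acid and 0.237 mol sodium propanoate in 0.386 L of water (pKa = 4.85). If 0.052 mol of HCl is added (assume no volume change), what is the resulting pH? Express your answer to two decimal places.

pH = 4.47

Added H+ converts CH3CH2COO- to CH3CH2COOH: CH3CH2COOH → 0.447 mol, CH3CH2COO- → 0.185 mol.
pH = pKa + log([A⁻]/[HA]) = 4.85 + log(0.185/0.447) = 4.85 -0.383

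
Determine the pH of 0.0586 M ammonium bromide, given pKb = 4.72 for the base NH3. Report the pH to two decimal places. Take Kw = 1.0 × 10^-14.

pH = 5.26

NH4+ is the conjugate acid of the weak base NH3.
Kb = 10^(−4.72) = 1.91 × 10^-5
Ka = Kw/Kb = 1.0×10^-14 / 1.91 × 10^-5 = 5.24 × 10^-10
Ka = x²/(0.0586 − x) = 5.24 × 10^-10
Assume x ≪ 0.0586: x ≈ √(5.24 × 10^-10 × 0.0586) = 5.54 × 10^-6 M
pH = −log[H+] = −log(5.54 × 10^-6) = 5.26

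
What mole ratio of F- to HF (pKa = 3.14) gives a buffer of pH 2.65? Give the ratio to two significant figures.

pH = pKa + log(r) ⇒ log(r) = 2.65 − 3.14 = -0.49
r = [F-]/[HF] = 10^(-0.49) = 0.324

ratio = 0.32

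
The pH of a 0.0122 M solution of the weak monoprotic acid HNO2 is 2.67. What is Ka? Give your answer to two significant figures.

[H+] = 10^(-2.67) = 2.14 × 10^-3 M
At equilibrium [HA] = 0.0122 − 2.14 × 10^-3 = 1.01 × 10^-2 M
Ka = [H+][A-]/[HA] = (2.14 × 10^-3)² / 1.01 × 10^-2 = 4.5 × 10^-4

Ka = 4.5 × 10^-4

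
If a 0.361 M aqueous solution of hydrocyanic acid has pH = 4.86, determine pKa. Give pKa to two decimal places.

pKa = 9.28

[H+] = 10^(-4.86) = 1.38 × 10^-5 M
At equilibrium [HA] = 0.361 − 1.38 × 10^-5 = 3.61 × 10^-1 M
Ka = [H+][A-]/[HA] = (1.38 × 10^-5)² / 3.61 × 10^-1 = 5.28 × 10^-10
pKa = -log(5.28 × 10^-10) = 9.28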